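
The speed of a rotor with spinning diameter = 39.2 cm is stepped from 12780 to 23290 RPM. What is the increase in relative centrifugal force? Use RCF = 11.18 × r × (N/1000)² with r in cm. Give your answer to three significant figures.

r = 39.2 / 2 = 19.6 cm
RCF₁ = 11.18 × 19.6 × (12.78)² = 11.18 × 19.6 × 163.3284 ≈ 35,789.8 × g
RCF₂ = 11.18 × 19.6 × (23.29)² = 11.18 × 19.6 × 542.4241 ≈ 118,860.3 × g
Increase = 118,860.3 − 35,789.8 = 83,070.5

≈ 83100 × g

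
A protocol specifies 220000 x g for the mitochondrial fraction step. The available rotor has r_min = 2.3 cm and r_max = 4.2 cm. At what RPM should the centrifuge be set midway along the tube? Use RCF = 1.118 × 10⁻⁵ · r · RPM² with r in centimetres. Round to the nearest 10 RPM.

r_avg = (2.3 + 4.2) / 2 = 3.25 cm
RCF = 1.118 × 10⁻⁵ × r × N²
220,000 = 1.118 × 10⁻⁵ × 3.25 × N²
N² = 220,000 / (3.6335 × 10⁻⁵) = 6,054,768,130
N ≈ √6,054,768,130 ≈ 77,812.4

N ≈ 77810 RPM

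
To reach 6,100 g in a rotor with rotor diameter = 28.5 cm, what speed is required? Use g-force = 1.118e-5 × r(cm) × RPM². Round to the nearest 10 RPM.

N ≈ 6190 RPM

r = 28.5 / 2 = 14.25 cm
6,100 = 1.118 × 10⁻⁵ × 14.25 × N²
N² = 6,100 / (15.9315 × 10⁻⁵) = 38,288,924
N ≈ √38,288,924 ≈ 6,187.8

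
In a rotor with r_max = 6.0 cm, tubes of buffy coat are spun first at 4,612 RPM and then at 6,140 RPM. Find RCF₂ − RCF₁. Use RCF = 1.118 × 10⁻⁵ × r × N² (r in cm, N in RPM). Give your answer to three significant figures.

RCF₁ = 1.118 × 10⁻⁵ × 6 × (4612)² = 1.118 × 10⁻⁵ × 6 × 21,270,544 ≈ 1,426.8 × g
RCF₂ = 1.118 × 10⁻⁵ × 6 × (6140)² = 1.118 × 10⁻⁵ × 6 × 37,699,600 ≈ 2,528.9 × g
Increase = 2,528.9 − 1,426.8 = 1,102.1

≈ 1100 x g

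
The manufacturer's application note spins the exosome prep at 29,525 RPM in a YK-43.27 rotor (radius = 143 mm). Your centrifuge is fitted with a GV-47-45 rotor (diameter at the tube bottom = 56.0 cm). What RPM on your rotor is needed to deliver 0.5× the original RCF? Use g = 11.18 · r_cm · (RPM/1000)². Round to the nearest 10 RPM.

Original rotor: r = 143 mm = 14.3 cm
RCF_original = 11.18 × 14.3 × (29.525)² = 11.18 × 14.3 × 871.725625 ≈ 139,366.3 × g
Target RCF = 0.5 × 139,366.3 ≈ 69,683.1 × g
Your rotor: r = 56.0 / 2 = 28 cm
69,683.1 = 11.18 × 28 × (N/1000)²
(N/1000)² = 69,683.1 / 313.04 = 222.6013
N = 1000 × √222.6013 ≈ 14,919.8

≈ 14920 RPM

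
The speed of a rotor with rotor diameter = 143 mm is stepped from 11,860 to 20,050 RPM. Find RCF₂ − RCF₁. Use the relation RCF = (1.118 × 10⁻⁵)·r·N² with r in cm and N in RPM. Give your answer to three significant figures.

≈ 20900 x g

r = 143 mm / 2 = 71.5 mm = 7.15 cm
RCF₁ = 1.118 × 10⁻⁵ × 7.15 × (11860)² = 1.118 × 10⁻⁵ × 7.15 × 140,659,600 ≈ 11,243.9 × g
RCF₂ = 1.118 × 10⁻⁵ × 7.15 × (20050)² = 1.118 × 10⁻⁵ × 7.15 × 402,002,500 ≈ 32,134.9 × g
Increase = 32,134.9 − 11,243.9 = 20,891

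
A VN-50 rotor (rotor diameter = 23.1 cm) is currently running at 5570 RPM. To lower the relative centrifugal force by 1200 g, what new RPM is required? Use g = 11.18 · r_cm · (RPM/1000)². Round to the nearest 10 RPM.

r = 23.1 / 2 = 11.55 cm
Current RCF = 11.18 × 11.55 × (5.57)² = 11.18 × 11.55 × 31.0249 ≈ 4,006.2 × g
Target RCF = 4,006.2 − 1,200 = 2,806.2 × g
(N/1000)² = 2,806.2 / 129.129 = 21.73176
N = 1000 × √21.73176 ≈ 4,661.7

N₂ ≈ 4660 RPM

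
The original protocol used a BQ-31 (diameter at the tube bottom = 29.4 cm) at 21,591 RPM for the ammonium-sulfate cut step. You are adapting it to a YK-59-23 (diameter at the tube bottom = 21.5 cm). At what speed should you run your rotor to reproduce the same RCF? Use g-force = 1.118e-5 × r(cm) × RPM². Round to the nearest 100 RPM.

≈ 25200 RPM

Original rotor: r = 29.4 / 2 = 14.7 cm
RCF_original = 1.118 × 10⁻⁵ × 14.7 × (21591)² = 1.118 × 10⁻⁵ × 14.7 × 466,171,281 ≈ 76,613.4 × g
Your rotor: r = 21.5 / 2 = 10.75 cm
76,613.4 = 1.118 × 10⁻⁵ × 10.75 × N²
N² = 76,613.4 / (12.0185 × 10⁻⁵) = 637,462,246
N ≈ √637,462,246 ≈ 25,248.0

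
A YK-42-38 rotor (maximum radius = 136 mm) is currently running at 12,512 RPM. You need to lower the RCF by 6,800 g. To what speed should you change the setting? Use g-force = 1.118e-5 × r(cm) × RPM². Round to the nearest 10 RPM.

r = 136 mm = 13.6 cm
Current RCF = 1.118 × 10⁻⁵ × 13.6 × (12512)² = 1.118 × 10⁻⁵ × 13.6 × 156,550,144 ≈ 23,803.1 × g
Target RCF = 23,803.1 − 6,800 = 17,003.1 × g
N² = 17,003.1 / (15.2048 × 10⁻⁵) = 111,827,186
N ≈ √111,827,186 ≈ 10,574.8

10570 RPM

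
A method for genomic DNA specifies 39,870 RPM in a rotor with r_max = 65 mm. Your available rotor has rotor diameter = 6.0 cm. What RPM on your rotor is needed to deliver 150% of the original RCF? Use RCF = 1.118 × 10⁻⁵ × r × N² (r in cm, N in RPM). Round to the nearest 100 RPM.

Original rotor: r = 65 mm = 6.5 cm
RCF_original = 1.118 × 10⁻⁵ × 6.5 × (39870)² = 1.118 × 10⁻⁵ × 6.5 × 1,589,616,900 ≈ 115,517.5 × g
Target RCF = 1.5 × 115,517.5 ≈ 173,276.2 × g
Your rotor: r = 6.0 / 2 = 3 cm
173,276.2 = 1.118 × 10⁻⁵ × 3 × N²
N² = 173,276.2 / (3.354 × 10⁻⁵) = 5,166,255,218
N ≈ √5,166,255,218 ≈ 71,876.7

≈ 71900 RPM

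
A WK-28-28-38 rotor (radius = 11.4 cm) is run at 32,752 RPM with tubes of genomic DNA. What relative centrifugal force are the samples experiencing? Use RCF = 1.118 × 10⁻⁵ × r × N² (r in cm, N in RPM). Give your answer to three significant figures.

RCF = 1.118 × 10⁻⁵ × r × N²
RCF = 1.118 × 10⁻⁵ × 11.4 × (32752)² = 1.118 × 10⁻⁵ × 11.4 × 1,072,693,504 ≈ 136,716.9 × g

137000 g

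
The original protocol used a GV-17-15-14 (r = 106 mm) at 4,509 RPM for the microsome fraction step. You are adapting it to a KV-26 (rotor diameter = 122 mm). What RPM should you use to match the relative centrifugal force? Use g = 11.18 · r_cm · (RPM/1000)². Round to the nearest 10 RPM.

≈ 5940 RPM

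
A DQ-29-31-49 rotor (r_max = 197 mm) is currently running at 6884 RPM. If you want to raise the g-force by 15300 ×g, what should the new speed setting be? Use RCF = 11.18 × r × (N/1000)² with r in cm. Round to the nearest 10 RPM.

N₂ ≈ 10810 RPM

r = 197 mm = 19.7 cm
Current RCF = 11.18 × 19.7 × (6.884)² = 11.18 × 19.7 × 47.389456 ≈ 10,437.3 × g
Target RCF = 10,437.3 + 15,300 = 25,737.3 × g
(N/1000)² = 25,737.3 / 220.246 = 116.8571
N = 1000 × √116.8571 ≈ 10,810.0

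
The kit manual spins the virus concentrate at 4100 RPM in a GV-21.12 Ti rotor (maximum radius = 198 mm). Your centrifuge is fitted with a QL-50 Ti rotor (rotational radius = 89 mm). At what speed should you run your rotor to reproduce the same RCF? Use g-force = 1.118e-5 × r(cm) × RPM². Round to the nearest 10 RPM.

≈ 6120 RPM

Original rotor: r = 198 mm = 19.8 cm
RCF_original = 1.118 × 10⁻⁵ × 19.8 × (4100)² = 1.118 × 10⁻⁵ × 19.8 × 16,810,000 ≈ 3,721.1 × g
Your rotor: r = 89 mm = 8.9 cm
3,721.1 = 1.118 × 10⁻⁵ × 8.9 × N²
N² = 3,721.1 / (9.9502 × 10⁻⁵) = 37,397,238
N ≈ √37,397,238 ≈ 6,115.3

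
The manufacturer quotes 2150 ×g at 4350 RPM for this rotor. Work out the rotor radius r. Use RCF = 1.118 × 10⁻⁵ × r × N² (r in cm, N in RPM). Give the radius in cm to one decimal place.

10.2 cm

RCF = 1.118 × 10⁻⁵ × r × N²
2150 = 1.118 × 10⁻⁵ × r × (4350)²
r = 2150 / (1.118 × 10⁻⁵ × 18,922,500) = 2150 / 211.5535 ≈ 10.163 cm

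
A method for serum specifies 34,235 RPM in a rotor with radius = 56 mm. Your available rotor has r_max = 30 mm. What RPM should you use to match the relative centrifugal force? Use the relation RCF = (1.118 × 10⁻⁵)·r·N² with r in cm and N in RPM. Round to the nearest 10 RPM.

46770 RPM

Original rotor: r = 56 mm = 5.6 cm
RCF_original = 1.118 × 10⁻⁵ × 5.6 × (34235)² = 1.118 × 10⁻⁵ × 5.6 × 1,172,035,225 ≈ 73,378.8 × g
Your rotor: r = 30 mm = 3.0 cm
73,378.8 = 1.118 × 10⁻⁵ × 3 × N²
N² = 73,378.8 / (3.354 × 10⁻⁵) = 2,187,799,642
N ≈ √2,187,799,642 ≈ 46,773.9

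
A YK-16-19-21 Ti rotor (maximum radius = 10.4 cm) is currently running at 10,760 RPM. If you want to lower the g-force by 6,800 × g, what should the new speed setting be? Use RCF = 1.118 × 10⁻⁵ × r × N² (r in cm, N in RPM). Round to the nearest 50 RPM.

≈ 7550 RPM

Current RCF = 1.118 × 10⁻⁵ × 10.4 × (10760)² = 1.118 × 10⁻⁵ × 10.4 × 115,777,600 ≈ 13,461.7 × g
Target RCF = 13,461.7 − 6,800 = 6,661.7 × g
N² = 6,661.7 / (11.6272 × 10⁻⁵) = 57,294,103
N ≈ √57,294,103 ≈ 7,569.3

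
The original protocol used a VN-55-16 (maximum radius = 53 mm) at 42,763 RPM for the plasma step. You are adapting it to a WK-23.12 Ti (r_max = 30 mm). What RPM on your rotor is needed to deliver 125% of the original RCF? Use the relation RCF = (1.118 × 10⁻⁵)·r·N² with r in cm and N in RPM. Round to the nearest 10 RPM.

Original rotor: r = 53 mm = 5.3 cm
RCF_original = 1.118 × 10⁻⁵ × 5.3 × (42763)² = 1.118 × 10⁻⁵ × 5.3 × 1,828,674,169 ≈ 108,356.3 × g
Target RCF = 1.25 × 108,356.3 ≈ 135,445.4 × g
Your rotor: r = 30 mm = 3.0 cm
135,445.4 = 1.118 × 10⁻⁵ × 3 × N²
N² = 135,445.4 / (3.354 × 10⁻⁵) = 4,038,324,389
N ≈ √4,038,324,389 ≈ 63,547.8

63550 RPM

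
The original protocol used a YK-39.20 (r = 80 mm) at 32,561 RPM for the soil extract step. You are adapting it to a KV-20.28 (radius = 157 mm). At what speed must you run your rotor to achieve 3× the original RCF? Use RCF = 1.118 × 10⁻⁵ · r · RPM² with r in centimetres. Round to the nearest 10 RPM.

40260 RPM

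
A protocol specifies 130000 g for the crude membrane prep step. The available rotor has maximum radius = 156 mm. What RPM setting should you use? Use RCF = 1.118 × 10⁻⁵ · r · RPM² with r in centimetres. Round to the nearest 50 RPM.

r = 156 mm = 15.6 cm
RCF = 1.118 × 10⁻⁵ × r × N²
130,000 = 1.118 × 10⁻⁵ × 15.6 × N²
N² = 130,000 / (17.4408 × 10⁻⁵) = 745,378,652
N ≈ √745,378,652 ≈ 27,301.6

27300 RPM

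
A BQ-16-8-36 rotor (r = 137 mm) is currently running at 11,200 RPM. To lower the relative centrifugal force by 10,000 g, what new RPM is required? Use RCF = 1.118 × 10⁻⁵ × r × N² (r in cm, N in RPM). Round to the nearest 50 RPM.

r = 137 mm = 13.7 cm
Current RCF = 1.118 × 10⁻⁵ × 13.7 × (11200)² = 1.118 × 10⁻⁵ × 13.7 × 125,440,000 ≈ 19,213.1 × g
Target RCF = 19,213.1 − 10,000 = 9,213.1 × g
N² = 9,213.1 / (15.3166 × 10⁻⁵) = 60,151,078
N ≈ √60,151,078 ≈ 7,755.7

7750 RPM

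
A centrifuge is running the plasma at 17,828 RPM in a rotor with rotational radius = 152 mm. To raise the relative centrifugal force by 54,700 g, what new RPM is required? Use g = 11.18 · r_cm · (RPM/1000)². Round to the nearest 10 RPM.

25290 RPM

r = 152 mm = 15.2 cm
Current RCF = 11.18 × 15.2 × (17.828)² = 11.18 × 15.2 × 317.837584 ≈ 54,012 × g
Target RCF = 54,012 + 54,700 = 108,712 × g
(N/1000)² = 108,712 / 169.936 = 639.7232
N = 1000 × √639.7232 ≈ 25,292.7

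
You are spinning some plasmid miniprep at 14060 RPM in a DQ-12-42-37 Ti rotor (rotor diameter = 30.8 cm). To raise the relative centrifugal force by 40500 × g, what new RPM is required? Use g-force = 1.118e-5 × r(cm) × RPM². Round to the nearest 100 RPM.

r = 30.8 / 2 = 15.4 cm
Current RCF = 1.118 × 10⁻⁵ × 15.4 × (14060)² = 1.118 × 10⁻⁵ × 15.4 × 197,683,600 ≈ 34,035.6 × g
Target RCF = 34,035.6 + 40,500 = 74,535.6 × g
N² = 74,535.6 / (17.2172 × 10⁻⁵) = 432,913,598
N ≈ √432,913,598 ≈ 20,806.6

≈ 20800 RPM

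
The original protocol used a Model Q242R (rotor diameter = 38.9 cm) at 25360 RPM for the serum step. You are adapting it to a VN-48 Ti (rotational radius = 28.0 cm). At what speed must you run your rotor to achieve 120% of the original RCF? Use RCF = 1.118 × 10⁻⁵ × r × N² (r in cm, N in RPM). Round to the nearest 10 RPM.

≈ 23150 RPM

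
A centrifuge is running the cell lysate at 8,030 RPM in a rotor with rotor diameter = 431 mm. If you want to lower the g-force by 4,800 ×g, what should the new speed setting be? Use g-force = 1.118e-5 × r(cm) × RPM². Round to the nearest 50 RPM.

N₂ ≈ 6700 RPM

r = 431 mm / 2 = 215.5 mm = 21.55 cm
Current RCF = 1.118 × 10⁻⁵ × 21.55 × (8030)² = 1.118 × 10⁻⁵ × 21.55 × 64,480,900 ≈ 15,535.3 × g
Target RCF = 15,535.3 − 4,800 = 10,735.3 × g
N² = 10,735.3 / (24.0929 × 10⁻⁵) = 44,557,940
N ≈ √44,557,940 ≈ 6,675.2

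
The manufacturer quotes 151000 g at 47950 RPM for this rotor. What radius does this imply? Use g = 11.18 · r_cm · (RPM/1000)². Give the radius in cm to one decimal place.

≈ 5.9 cm

RCF = 11.18 × r × (N/1000)²
151000 = 11.18 × r × (47.95)²
r = 151000 / (11.18 × 2299.2025) = 151000 / 25705.08 ≈ 5.874 cm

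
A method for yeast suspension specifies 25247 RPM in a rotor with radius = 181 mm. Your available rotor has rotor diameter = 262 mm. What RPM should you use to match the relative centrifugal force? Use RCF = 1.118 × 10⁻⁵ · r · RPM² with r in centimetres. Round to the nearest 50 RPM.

29700 RPM

Original rotor: r = 181 mm = 18.1 cm
RCF_original = 1.118 × 10⁻⁵ × 18.1 × (25247)² = 1.118 × 10⁻⁵ × 18.1 × 637,411,009 ≈ 128,985.2 × g
Your rotor: r = 262 mm / 2 = 131 mm = 13.1 cm
128,985.2 = 1.118 × 10⁻⁵ × 13.1 × N²
N² = 128,985.2 / (14.6458 × 10⁻⁵) = 880,697,538
N ≈ √880,697,538 ≈ 29,676.5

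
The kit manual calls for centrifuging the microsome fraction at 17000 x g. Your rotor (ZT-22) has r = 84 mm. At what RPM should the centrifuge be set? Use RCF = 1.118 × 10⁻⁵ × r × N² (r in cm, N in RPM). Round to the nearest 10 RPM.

r = 84 mm = 8.4 cm
17,000 = 1.118 × 10⁻⁵ × 8.4 × N²
N² = 17,000 / (9.3912 × 10⁻⁵) = 181,020,530
N ≈ √181,020,530 ≈ 13,454.4

≈ 13450 RPM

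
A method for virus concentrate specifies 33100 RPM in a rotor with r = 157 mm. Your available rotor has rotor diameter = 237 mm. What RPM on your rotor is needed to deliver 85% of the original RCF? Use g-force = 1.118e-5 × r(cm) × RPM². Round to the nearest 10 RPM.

35130 RPM

Original rotor: r = 157 mm = 15.7 cm
RCF_original = 1.118 × 10⁻⁵ × 15.7 × (33100)² = 1.118 × 10⁻⁵ × 15.7 × 1,095,610,000 ≈ 192,308 × g
Target RCF = 0.85 × 192,308 ≈ 163,461.8 × g
Your rotor: r = 237 mm / 2 = 118.5 mm = 11.85 cm
163,461.8 = 1.118 × 10⁻⁵ × 11.85 × N²
N² = 163,461.8 / (13.2483 × 10⁻⁵) = 1,233,832,265
N ≈ √1,233,832,265 ≈ 35,125.9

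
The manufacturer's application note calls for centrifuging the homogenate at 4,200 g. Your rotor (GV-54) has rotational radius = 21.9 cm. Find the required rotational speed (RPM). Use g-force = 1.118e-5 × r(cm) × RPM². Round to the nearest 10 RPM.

RCF = 1.118 × 10⁻⁵ × r × N²
4,200 = 1.118 × 10⁻⁵ × 21.9 × N²
N² = 4,200 / (24.4842 × 10⁻⁵) = 17,153,920
N ≈ √17,153,920 ≈ 4,141.7

≈ 4140 RPM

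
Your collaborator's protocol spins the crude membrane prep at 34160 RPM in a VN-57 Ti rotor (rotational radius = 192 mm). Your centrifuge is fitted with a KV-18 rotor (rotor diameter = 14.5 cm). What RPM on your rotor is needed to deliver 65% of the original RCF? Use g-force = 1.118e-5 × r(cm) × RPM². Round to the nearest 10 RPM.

Original rotor: r = 192 mm = 19.2 cm
RCF_original = 1.118 × 10⁻⁵ × 19.2 × (34160)² = 1.118 × 10⁻⁵ × 19.2 × 1,166,905,600 ≈ 250,483.3 × g
Target RCF = 0.65 × 250,483.3 ≈ 162,814.1 × g
Your rotor: r = 14.5 / 2 = 7.25 cm
162,814.1 = 1.118 × 10⁻⁵ × 7.25 × N²
N² = 162,814.1 / (8.1055 × 10⁻⁵) = 2,008,686,694
N ≈ √2,008,686,694 ≈ 44,818.4

44820 RPM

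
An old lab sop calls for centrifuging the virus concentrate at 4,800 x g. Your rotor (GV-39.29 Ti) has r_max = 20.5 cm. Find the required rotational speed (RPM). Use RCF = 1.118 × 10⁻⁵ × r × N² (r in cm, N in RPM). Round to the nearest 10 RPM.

N ≈ 4580 RPM

RCF = 1.118 × 10⁻⁵ × r × N²
4,800 = 1.118 × 10⁻⁵ × 20.5 × N²
N² = 4,800 / (22.919 × 10⁻⁵) = 20,943,322
N ≈ √20,943,322 ≈ 4,576.4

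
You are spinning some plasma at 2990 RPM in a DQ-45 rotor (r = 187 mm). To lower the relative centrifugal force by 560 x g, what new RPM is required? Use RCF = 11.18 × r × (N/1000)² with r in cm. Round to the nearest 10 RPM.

r = 187 mm = 18.7 cm
Current RCF = 11.18 × 18.7 × (2.99)² = 11.18 × 18.7 × 8.9401 ≈ 1,869.1 × g
Target RCF = 1,869.1 − 560 = 1,309.1 × g
(N/1000)² = 1,309.1 / 209.066 = 6.261659
N = 1000 × √6.261659 ≈ 2,502.3

N₂ ≈ 2500 RPM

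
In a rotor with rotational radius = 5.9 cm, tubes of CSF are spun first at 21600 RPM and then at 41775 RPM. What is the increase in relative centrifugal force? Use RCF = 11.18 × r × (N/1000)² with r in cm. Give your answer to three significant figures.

RCF₁ = 11.18 × 5.9 × (21.6)² = 11.18 × 5.9 × 466.56 ≈ 30,775.2 × g
RCF₂ = 11.18 × 5.9 × (41.775)² = 11.18 × 5.9 × 1,745.150625 ≈ 115,113.6 × g
Increase = 115,113.6 − 30,775.2 = 84,338.4

≈ 84300 x g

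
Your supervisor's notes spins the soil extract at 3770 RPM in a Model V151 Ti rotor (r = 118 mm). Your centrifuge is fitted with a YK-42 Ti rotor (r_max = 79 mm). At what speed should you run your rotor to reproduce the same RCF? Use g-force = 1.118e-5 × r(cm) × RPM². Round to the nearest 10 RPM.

4610 RPM

Original rotor: r = 118 mm = 11.8 cm
RCF = 1.118 × 10⁻⁵ × r × N²
RCF_original = 1.118 × 10⁻⁵ × 11.8 × (3770)² = 1.118 × 10⁻⁵ × 11.8 × 14,212,900 ≈ 1,875 × g
Your rotor: r = 79 mm = 7.9 cm
1,875 = 1.118 × 10⁻⁵ × 7.9 × N²
N² = 1,875 / (8.8322 × 10⁻⁵) = 21,229,139
N ≈ √21,229,139 ≈ 4,607.5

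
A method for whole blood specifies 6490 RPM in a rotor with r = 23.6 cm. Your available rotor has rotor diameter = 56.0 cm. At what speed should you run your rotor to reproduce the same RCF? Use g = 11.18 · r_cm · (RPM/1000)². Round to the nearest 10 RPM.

5960 RPM

RCF_original = 11.18 × 23.6 × (6.49)² = 11.18 × 23.6 × 42.1201 ≈ 11,113.3 × g
Your rotor: r = 56.0 / 2 = 28 cm
11,113.3 = 11.18 × 28 × (N/1000)²
(N/1000)² = 11,113.3 / 313.04 = 35.50121
N = 1000 × √35.50121 ≈ 5,958.3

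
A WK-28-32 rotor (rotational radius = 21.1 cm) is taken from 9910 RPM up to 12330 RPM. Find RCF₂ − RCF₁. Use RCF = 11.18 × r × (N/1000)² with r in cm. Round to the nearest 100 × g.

RCF₁ = 11.18 × 21.1 × (9.91)² = 11.18 × 21.1 × 98.2081 ≈ 23,167.1 × g
RCF₂ = 11.18 × 21.1 × (12.33)² = 11.18 × 21.1 × 152.0289 ≈ 35,863.3 × g
Increase = 35,863.3 − 23,167.1 = 12,696.2

12700 g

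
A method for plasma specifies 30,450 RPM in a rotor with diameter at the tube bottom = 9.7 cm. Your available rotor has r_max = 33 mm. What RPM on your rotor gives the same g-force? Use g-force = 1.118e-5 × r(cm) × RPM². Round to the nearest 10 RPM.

36910 RPM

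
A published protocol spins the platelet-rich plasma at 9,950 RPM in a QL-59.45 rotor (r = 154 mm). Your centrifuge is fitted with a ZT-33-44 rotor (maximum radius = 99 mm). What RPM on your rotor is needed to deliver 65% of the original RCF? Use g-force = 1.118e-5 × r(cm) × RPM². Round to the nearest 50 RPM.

Original rotor: r = 154 mm = 15.4 cm
RCF = 1.118 × 10⁻⁵ × r × N²
RCF_original = 1.118 × 10⁻⁵ × 15.4 × (9950)² = 1.118 × 10⁻⁵ × 15.4 × 99,002,500 ≈ 17,045.5 × g
Target RCF = 0.65 × 17,045.5 ≈ 11,079.6 × g
Your rotor: r = 99 mm = 9.9 cm
11,079.6 = 1.118 × 10⁻⁵ × 9.9 × N²
N² = 11,079.6 / (11.0682 × 10⁻⁵) = 100,102,998
N ≈ √100,102,998 ≈ 10,005.1

≈ 10000 RPM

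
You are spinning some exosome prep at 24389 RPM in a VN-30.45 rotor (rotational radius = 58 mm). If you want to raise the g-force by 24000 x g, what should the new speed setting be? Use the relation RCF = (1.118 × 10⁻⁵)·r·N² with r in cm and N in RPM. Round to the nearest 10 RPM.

r = 58 mm = 5.8 cm
Current RCF = 1.118 × 10⁻⁵ × 5.8 × (24389)² = 1.118 × 10⁻⁵ × 5.8 × 594,823,321 ≈ 38,570.7 × g
Target RCF = 38,570.7 + 24,000 = 62,570.7 × g
N² = 62,570.7 / (6.4844 × 10⁻⁵) = 964,942,015
N ≈ √964,942,015 ≈ 31,063.5

≈ 31060 RPM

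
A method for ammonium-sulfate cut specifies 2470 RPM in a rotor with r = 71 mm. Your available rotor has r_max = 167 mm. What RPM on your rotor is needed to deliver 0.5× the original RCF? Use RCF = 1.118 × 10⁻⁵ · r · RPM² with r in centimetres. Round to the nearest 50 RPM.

Original rotor: r = 71 mm = 7.1 cm
RCF_original = 1.118 × 10⁻⁵ × 7.1 × (2470)² = 1.118 × 10⁻⁵ × 7.1 × 6,100,900 ≈ 484.3 × g
Target RCF = 0.5 × 484.3 ≈ 242.2 × g
Your rotor: r = 167 mm = 16.7 cm
242.2 = 1.118 × 10⁻⁵ × 16.7 × N²
N² = 242.2 / (18.6706 × 10⁻⁵) = 1,297,227
N ≈ √1,297,227 ≈ 1,139.0

1150 RPM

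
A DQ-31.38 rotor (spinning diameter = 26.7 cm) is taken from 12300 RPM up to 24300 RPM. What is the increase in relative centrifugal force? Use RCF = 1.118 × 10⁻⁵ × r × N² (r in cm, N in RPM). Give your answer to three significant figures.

65600 ×g

r = 26.7 / 2 = 13.35 cm
RCF₁ = 1.118 × 10⁻⁵ × 13.35 × (12300)² = 1.118 × 10⁻⁵ × 13.35 × 151,290,000 ≈ 22,580.5 × g
RCF₂ = 1.118 × 10⁻⁵ × 13.35 × (24300)² = 1.118 × 10⁻⁵ × 13.35 × 590,490,000 ≈ 88,132.4 × g
Increase = 88,132.4 − 22,580.5 = 65,551.9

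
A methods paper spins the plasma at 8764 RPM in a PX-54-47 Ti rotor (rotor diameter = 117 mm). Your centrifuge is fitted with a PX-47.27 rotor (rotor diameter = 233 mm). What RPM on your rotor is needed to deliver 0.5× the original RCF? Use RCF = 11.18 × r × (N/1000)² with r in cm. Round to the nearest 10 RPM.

Original rotor: r = 117 mm / 2 = 58.5 mm = 5.85 cm
RCF = 11.18 × r × (N/1000)²
RCF_original = 11.18 × 5.85 × (8.764)² = 11.18 × 5.85 × 76.807696 ≈ 5,023.5 × g
Target RCF = 0.5 × 5,023.5 ≈ 2,511.8 × g
Your rotor: r = 233 mm / 2 = 116.5 mm = 11.65 cm
2,511.8 = 11.18 × 11.65 × (N/1000)²
(N/1000)² = 2,511.8 / 130.247 = 19.2849
N = 1000 × √19.2849 ≈ 4,391.5

4390 RPM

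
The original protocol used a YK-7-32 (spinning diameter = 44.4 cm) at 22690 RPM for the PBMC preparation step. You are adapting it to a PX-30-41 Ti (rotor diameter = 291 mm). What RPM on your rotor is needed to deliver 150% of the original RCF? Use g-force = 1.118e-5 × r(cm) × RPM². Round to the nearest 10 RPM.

≈ 34330 RPM

Original rotor: r = 44.4 / 2 = 22.2 cm
RCF_original = 1.118 × 10⁻⁵ × 22.2 × (22690)² = 1.118 × 10⁻⁵ × 22.2 × 514,836,100 ≈ 127,780.3 × g
Target RCF = 1.5 × 127,780.3 ≈ 191,670.5 × g
Your rotor: r = 291 mm / 2 = 145.5 mm = 14.55 cm
191,670.5 = 1.118 × 10⁻⁵ × 14.55 × N²
N² = 191,670.5 / (16.2669 × 10⁻⁵) = 1,178,285,352
N ≈ √1,178,285,352 ≈ 34,326.2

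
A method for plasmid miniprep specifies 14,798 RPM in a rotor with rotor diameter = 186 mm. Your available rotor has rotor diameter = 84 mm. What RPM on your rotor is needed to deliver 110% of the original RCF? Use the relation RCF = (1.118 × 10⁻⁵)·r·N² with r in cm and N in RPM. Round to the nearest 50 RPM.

≈ 23100 RPM

Original rotor: r = 186 mm / 2 = 93 mm = 9.3 cm
RCF = 1.118 × 10⁻⁵ × r × N²
RCF_original = 1.118 × 10⁻⁵ × 9.3 × (14798)² = 1.118 × 10⁻⁵ × 9.3 × 218,980,804 ≈ 22,768.3 × g
Target RCF = 1.1 × 22,768.3 ≈ 25,045.1 × g
Your rotor: r = 84 mm / 2 = 42 mm = 4.2 cm
25,045.1 = 1.118 × 10⁻⁵ × 4.2 × N²
N² = 25,045.1 / (4.6956 × 10⁻⁵) = 533,373,797
N ≈ √533,373,797 ≈ 23,094.9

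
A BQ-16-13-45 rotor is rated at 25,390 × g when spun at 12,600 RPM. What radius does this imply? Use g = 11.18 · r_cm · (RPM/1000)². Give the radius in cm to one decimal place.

25390 = 11.18 × r × (12.6)²
r = 25390 / (11.18 × 158.76) = 25390 / 1774.937 ≈ 14.305 cm

14.3 cm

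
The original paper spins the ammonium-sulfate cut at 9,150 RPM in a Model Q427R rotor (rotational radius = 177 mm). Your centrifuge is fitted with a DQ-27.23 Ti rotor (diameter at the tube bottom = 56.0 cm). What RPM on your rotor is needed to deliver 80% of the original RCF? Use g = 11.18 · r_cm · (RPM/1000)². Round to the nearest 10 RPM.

Original rotor: r = 177 mm = 17.7 cm
RCF_original = 11.18 × 17.7 × (9.15)² = 11.18 × 17.7 × 83.7225 ≈ 16,567.5 × g
Target RCF = 0.8 × 16,567.5 ≈ 13,254 × g
Your rotor: r = 56.0 / 2 = 28 cm
13,254 = 11.18 × 28 × (N/1000)²
(N/1000)² = 13,254 / 313.04 = 42.33964
N = 1000 × √42.33964 ≈ 6,506.9

≈ 6510 RPM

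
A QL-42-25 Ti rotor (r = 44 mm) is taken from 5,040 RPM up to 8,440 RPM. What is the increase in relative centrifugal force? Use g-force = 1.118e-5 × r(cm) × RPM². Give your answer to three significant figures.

≈ 2250 ×g

r = 44 mm = 4.4 cm
RCF₁ = 1.118 × 10⁻⁵ × 4.4 × (5040)² = 1.118 × 10⁻⁵ × 4.4 × 25,401,600 ≈ 1,249.6 × g
RCF₂ = 1.118 × 10⁻⁵ × 4.4 × (8440)² = 1.118 × 10⁻⁵ × 4.4 × 71,233,600 ≈ 3,504.1 × g
Increase = 3,504.1 − 1,249.6 = 2,254.5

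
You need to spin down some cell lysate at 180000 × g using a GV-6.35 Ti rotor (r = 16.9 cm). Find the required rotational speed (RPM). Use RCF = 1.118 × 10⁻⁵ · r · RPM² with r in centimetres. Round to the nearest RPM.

180,000 = 1.118 × 10⁻⁵ × 16.9 × N²
N² = 180,000 / (18.8942 × 10⁻⁵) = 952,673,307
N ≈ √952,673,307 ≈ 30,865.4

N ≈ 30865 RPM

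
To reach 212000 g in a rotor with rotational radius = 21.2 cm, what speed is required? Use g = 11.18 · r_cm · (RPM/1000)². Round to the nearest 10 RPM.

RCF = 11.18 × r × (N/1000)²
212,000 = 11.18 × 21.2 × (N/1000)²
(N/1000)² = 212,000 / 237.016 = 894.4544
N = 1000 × √894.4544 ≈ 29,907.4

≈ 29910 RPM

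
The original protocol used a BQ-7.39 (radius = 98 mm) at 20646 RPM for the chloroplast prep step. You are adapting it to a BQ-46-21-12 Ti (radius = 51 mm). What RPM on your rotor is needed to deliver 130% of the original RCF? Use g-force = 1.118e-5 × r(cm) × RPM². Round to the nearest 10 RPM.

32630 RPM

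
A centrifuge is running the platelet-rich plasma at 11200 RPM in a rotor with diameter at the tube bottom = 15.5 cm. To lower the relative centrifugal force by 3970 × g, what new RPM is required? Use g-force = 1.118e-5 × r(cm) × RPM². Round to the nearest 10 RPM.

N₂ ≈ 8920 RPM

r = 15.5 / 2 = 7.75 cm
Current RCF = 1.118 × 10⁻⁵ × 7.75 × (11200)² = 1.118 × 10⁻⁵ × 7.75 × 125,440,000 ≈ 10,868.7 × g
Target RCF = 10,868.7 − 3,970 = 6,898.7 × g
N² = 6,898.7 / (8.6645 × 10⁻⁵) = 79,620,290
N ≈ √79,620,290 ≈ 8,923.0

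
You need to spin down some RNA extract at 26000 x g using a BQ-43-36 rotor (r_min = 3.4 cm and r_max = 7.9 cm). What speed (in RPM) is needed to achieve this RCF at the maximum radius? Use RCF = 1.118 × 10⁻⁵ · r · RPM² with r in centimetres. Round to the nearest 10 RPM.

Use r_max = 7.9 cm.
26,000 = 1.118 × 10⁻⁵ × 7.9 × N²
N² = 26,000 / (8.8322 × 10⁻⁵) = 294,377,392
N ≈ √294,377,392 ≈ 17,157.4

N ≈ 17160 RPM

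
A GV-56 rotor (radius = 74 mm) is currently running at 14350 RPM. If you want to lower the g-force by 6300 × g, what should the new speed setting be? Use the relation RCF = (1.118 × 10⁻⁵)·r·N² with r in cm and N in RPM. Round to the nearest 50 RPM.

r = 74 mm = 7.4 cm
Current RCF = 1.118 × 10⁻⁵ × 7.4 × (14350)² = 1.118 × 10⁻⁵ × 7.4 × 205,922,500 ≈ 17,036.4 × g
Target RCF = 17,036.4 − 6,300 = 10,736.4 × g
N² = 10,736.4 / (8.2732 × 10⁻⁵) = 129,773,244
N ≈ √129,773,244 ≈ 11,391.8

11400 RPM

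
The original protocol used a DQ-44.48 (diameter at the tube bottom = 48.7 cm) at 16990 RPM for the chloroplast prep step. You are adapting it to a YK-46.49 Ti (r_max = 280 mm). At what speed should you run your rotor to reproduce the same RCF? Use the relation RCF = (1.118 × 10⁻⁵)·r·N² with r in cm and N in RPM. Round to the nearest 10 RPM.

15840 RPM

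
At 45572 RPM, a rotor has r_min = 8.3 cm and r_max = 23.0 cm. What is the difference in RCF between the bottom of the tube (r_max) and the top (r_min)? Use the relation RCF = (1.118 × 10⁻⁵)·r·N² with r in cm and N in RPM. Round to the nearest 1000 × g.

ΔRCF = 1.118 × 10⁻⁵ × (r_max − r_min) × N² = 1.118 × 10⁻⁵ × 14.7 × 2,076,807,184 ≈ 341,315

ΔRCF ≈ 341000 × g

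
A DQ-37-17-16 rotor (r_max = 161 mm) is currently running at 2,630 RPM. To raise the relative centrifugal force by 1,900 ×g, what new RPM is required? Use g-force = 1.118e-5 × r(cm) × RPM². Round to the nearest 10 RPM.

r = 161 mm = 16.1 cm
Current RCF = 1.118 × 10⁻⁵ × 16.1 × (2630)² = 1.118 × 10⁻⁵ × 16.1 × 6,916,900 ≈ 1,245 × g
Target RCF = 1,245 + 1,900 = 3,145 × g
N² = 3,145 / (17.9998 × 10⁻⁵) = 17,472,416
N ≈ √17,472,416 ≈ 4,180.0

N₂ ≈ 4180 RPM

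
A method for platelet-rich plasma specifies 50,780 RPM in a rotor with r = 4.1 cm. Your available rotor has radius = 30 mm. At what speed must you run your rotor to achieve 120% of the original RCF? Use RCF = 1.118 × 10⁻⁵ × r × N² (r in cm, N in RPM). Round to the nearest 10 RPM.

≈ 65030 RPM

RCF_original = 1.118 × 10⁻⁵ × 4.1 × (50780)² = 1.118 × 10⁻⁵ × 4.1 × 2,578,608,400 ≈ 118,198.3 × g
Target RCF = 1.2 × 118,198.3 ≈ 141,838 × g
Your rotor: r = 30 mm = 3.0 cm
141,838 = 1.118 × 10⁻⁵ × 3 × N²
N² = 141,838 / (3.354 × 10⁻⁵) = 4,228,920,692
N ≈ √4,228,920,692 ≈ 65,030.2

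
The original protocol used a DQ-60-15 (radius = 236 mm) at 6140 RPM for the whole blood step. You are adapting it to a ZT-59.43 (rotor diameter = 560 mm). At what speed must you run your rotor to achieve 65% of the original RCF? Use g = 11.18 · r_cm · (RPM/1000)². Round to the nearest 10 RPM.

≈ 4540 RPM

Original rotor: r = 236 mm = 23.6 cm
RCF = 11.18 × r × (N/1000)²
RCF_original = 11.18 × 23.6 × (6.14)² = 11.18 × 23.6 × 37.6996 ≈ 9,947 × g
Target RCF = 0.65 × 9,947 ≈ 6,465.6 × g
Your rotor: r = 560 mm / 2 = 280 mm = 28 cm
6,465.6 = 11.18 × 28 × (N/1000)²
(N/1000)² = 6,465.6 / 313.04 = 20.65423
N = 1000 × √20.65423 ≈ 4,544.7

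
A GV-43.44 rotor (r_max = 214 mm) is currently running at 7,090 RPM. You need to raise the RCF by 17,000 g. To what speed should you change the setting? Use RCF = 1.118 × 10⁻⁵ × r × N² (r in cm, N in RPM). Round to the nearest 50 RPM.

≈ 11000 RPM

r = 214 mm = 21.4 cm
Current RCF = 1.118 × 10⁻⁵ × 21.4 × (7090)² = 1.118 × 10⁻⁵ × 21.4 × 50,268,100 ≈ 12,026.7 × g
Target RCF = 12,026.7 + 17,000 = 29,026.7 × g
N² = 29,026.7 / (23.9252 × 10⁻⁵) = 121,322,706
N ≈ √121,322,706 ≈ 11,014.7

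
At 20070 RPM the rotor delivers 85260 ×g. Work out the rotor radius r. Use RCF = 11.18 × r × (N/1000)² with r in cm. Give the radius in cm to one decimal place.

≈ 18.9 cm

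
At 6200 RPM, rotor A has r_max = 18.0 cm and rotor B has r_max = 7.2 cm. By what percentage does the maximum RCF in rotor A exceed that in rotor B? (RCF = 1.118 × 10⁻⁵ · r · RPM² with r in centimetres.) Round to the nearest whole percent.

150%

At equal RPM, RCF scales linearly with r: ratio = 18.0 / 7.2 = 2.5000.
So rotor A delivers 150.0% more g-force.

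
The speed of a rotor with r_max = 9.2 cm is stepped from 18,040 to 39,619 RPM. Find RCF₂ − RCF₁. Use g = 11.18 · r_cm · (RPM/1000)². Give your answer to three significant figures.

128000 ×g

RCF₁ = 11.18 × 9.2 × (18.04)² = 11.18 × 9.2 × 325.4416 ≈ 33,473.6 × g
RCF₂ = 11.18 × 9.2 × (39.619)² = 11.18 × 9.2 × 1,569.665161 ≈ 161,449.5 × g
Increase = 161,449.5 − 33,473.6 = 127,975.9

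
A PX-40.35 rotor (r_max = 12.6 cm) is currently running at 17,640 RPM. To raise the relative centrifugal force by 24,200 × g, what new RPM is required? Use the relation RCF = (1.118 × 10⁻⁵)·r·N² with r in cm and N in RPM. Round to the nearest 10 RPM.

21980 RPM

Current RCF = 1.118 × 10⁻⁵ × 12.6 × (17640)² = 1.118 × 10⁻⁵ × 12.6 × 311,169,600 ≈ 43,833.8 × g
Target RCF = 43,833.8 + 24,200 = 68,033.8 × g
N² = 68,033.8 / (14.0868 × 10⁻⁵) = 482,961,354
N ≈ √482,961,354 ≈ 21,976.4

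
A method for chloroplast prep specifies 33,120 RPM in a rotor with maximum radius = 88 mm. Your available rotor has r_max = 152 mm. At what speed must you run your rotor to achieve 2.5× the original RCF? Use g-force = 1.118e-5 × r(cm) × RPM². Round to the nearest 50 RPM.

Original rotor: r = 88 mm = 8.8 cm
RCF = 1.118 × 10⁻⁵ × r × N²
RCF_original = 1.118 × 10⁻⁵ × 8.8 × (33120)² = 1.118 × 10⁻⁵ × 8.8 × 1,096,934,400 ≈ 107,920.8 × g
Target RCF = 2.5 × 107,920.8 ≈ 269,802 × g
Your rotor: r = 152 mm = 15.2 cm
269,802 = 1.118 × 10⁻⁵ × 15.2 × N²
N² = 269,802 / (16.9936 × 10⁻⁵) = 1,587,668,299
N ≈ √1,587,668,299 ≈ 39,845.6

39850 RPM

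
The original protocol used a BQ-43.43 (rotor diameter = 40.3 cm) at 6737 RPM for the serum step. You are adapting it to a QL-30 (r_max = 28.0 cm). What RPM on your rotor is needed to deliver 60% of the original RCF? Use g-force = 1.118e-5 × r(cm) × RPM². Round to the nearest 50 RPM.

Original rotor: r = 40.3 / 2 = 20.15 cm
RCF_original = 1.118 × 10⁻⁵ × 20.15 × (6737)² = 1.118 × 10⁻⁵ × 20.15 × 45,387,169 ≈ 10,224.7 × g
Target RCF = 0.6 × 10,224.7 ≈ 6,134.8 × g
6,134.8 = 1.118 × 10⁻⁵ × 28 × N²
N² = 6,134.8 / (31.304 × 10⁻⁵) = 19,597,496
N ≈ √19,597,496 ≈ 4,426.9

4450 RPM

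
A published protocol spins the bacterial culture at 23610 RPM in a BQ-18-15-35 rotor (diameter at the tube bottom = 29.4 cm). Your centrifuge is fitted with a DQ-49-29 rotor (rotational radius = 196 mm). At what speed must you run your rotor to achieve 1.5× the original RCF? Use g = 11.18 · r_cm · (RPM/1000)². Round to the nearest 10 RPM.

≈ 25040 RPM

Original rotor: r = 29.4 / 2 = 14.7 cm
RCF = 11.18 × r × (N/1000)²
RCF_original = 11.18 × 14.7 × (23.61)² = 11.18 × 14.7 × 557.4321 ≈ 91,611.7 × g
Target RCF = 1.5 × 91,611.7 ≈ 137,417.5 × g
Your rotor: r = 196 mm = 19.6 cm
137,417.5 = 11.18 × 19.6 × (N/1000)²
(N/1000)² = 137,417.5 / 219.128 = 627.1106
N = 1000 × √627.1106 ≈ 25,042.2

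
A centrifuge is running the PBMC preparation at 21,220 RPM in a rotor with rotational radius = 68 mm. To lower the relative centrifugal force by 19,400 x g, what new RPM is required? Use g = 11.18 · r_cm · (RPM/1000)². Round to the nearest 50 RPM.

N₂ ≈ 13950 RPM

r = 68 mm = 6.8 cm
Current RCF = 11.18 × 6.8 × (21.22)² = 11.18 × 6.8 × 450.2884 ≈ 34,232.7 × g
Target RCF = 34,232.7 − 19,400 = 14,832.7 × g
(N/1000)² = 14,832.7 / 76.024 = 195.1055
N = 1000 × √195.1055 ≈ 13,968.0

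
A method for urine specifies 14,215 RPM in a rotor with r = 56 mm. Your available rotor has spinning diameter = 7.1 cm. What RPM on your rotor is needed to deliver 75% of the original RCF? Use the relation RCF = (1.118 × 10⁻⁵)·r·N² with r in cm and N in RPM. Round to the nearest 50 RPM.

Original rotor: r = 56 mm = 5.6 cm
RCF_original = 1.118 × 10⁻⁵ × 5.6 × (14215)² = 1.118 × 10⁻⁵ × 5.6 × 202,066,225 ≈ 12,651 × g
Target RCF = 0.75 × 12,651 ≈ 9,488.2 × g
Your rotor: r = 7.1 / 2 = 3.55 cm
9,488.2 = 1.118 × 10⁻⁵ × 3.55 × N²
N² = 9,488.2 / (3.9689 × 10⁻⁵) = 239,063,720
N ≈ √239,063,720 ≈ 15,461.7

≈ 15450 RPM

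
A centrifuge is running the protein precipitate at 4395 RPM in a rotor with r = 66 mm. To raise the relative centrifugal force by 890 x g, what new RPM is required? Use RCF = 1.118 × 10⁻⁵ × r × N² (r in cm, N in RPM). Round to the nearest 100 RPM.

r = 66 mm = 6.6 cm
Current RCF = 1.118 × 10⁻⁵ × 6.6 × (4395)² = 1.118 × 10⁻⁵ × 6.6 × 19,316,025 ≈ 1,425.3 × g
Target RCF = 1,425.3 + 890 = 2,315.3 × g
N² = 2,315.3 / (7.3788 × 10⁻⁵) = 31,377,731
N ≈ √31,377,731 ≈ 5,601.6

5600 RPM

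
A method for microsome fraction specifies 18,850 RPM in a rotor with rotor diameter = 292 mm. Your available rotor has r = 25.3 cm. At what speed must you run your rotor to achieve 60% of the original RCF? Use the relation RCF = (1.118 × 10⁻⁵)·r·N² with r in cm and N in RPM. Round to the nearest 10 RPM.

Original rotor: r = 292 mm / 2 = 146 mm = 14.6 cm
RCF_original = 1.118 × 10⁻⁵ × 14.6 × (18850)² = 1.118 × 10⁻⁵ × 14.6 × 355,322,500 ≈ 57,998.6 × g
Target RCF = 0.6 × 57,998.6 ≈ 34,799.2 × g
34,799.2 = 1.118 × 10⁻⁵ × 25.3 × N²
N² = 34,799.2 / (28.2854 × 10⁻⁵) = 123,028,842
N ≈ √123,028,842 ≈ 11,091.8

≈ 11090 RPM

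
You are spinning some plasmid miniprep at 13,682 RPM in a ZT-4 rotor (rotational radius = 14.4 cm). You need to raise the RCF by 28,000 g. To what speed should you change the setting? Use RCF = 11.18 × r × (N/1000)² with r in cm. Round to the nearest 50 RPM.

Current RCF = 11.18 × 14.4 × (13.682)² = 11.18 × 14.4 × 187.197124 ≈ 30,137.2 × g
Target RCF = 30,137.2 + 28,000 = 58,137.2 × g
(N/1000)² = 58,137.2 / 160.992 = 361.1186
N = 1000 × √361.1186 ≈ 19,003.1

N₂ ≈ 19000 RPM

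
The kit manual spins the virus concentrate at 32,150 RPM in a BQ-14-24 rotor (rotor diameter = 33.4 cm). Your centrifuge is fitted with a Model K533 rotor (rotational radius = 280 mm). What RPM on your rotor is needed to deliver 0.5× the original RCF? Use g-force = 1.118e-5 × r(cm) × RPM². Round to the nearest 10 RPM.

Original rotor: r = 33.4 / 2 = 16.7 cm
RCF_original = 1.118 × 10⁻⁵ × 16.7 × (32150)² = 1.118 × 10⁻⁵ × 16.7 × 1,033,622,500 ≈ 192,983.5 × g
Target RCF = 0.5 × 192,983.5 ≈ 96,491.8 × g
Your rotor: r = 280 mm = 28.0 cm
96,491.8 = 1.118 × 10⁻⁵ × 28 × N²
N² = 96,491.8 / (31.304 × 10⁻⁵) = 308,241,119
N ≈ √308,241,119 ≈ 17,556.8

≈ 17560 RPM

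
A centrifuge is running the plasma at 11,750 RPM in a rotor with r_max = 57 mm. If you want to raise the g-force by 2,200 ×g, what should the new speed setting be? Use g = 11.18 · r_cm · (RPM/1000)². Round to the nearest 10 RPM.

r = 57 mm = 5.7 cm
Current RCF = 11.18 × 5.7 × (11.75)² = 11.18 × 5.7 × 138.0625 ≈ 8,798.2 × g
Target RCF = 8,798.2 + 2,200 = 10,998.2 × g
(N/1000)² = 10,998.2 / 63.726 = 172.5858
N = 1000 × √172.5858 ≈ 13,137.2

13140 RPM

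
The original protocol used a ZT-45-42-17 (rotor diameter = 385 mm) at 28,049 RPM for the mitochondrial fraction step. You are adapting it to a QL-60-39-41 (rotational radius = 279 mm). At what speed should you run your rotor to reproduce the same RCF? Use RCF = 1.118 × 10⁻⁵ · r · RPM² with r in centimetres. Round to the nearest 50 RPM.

Original rotor: r = 385 mm / 2 = 192.5 mm = 19.25 cm
RCF = 1.118 × 10⁻⁵ × r × N²
RCF_original = 1.118 × 10⁻⁵ × 19.25 × (28049)² = 1.118 × 10⁻⁵ × 19.25 × 786,746,401 ≈ 169,319.6 × g
Your rotor: r = 279 mm = 27.9 cm
169,319.6 = 1.118 × 10⁻⁵ × 27.9 × N²
N² = 169,319.6 / (31.1922 × 10⁻⁵) = 542,826,732
N ≈ √542,826,732 ≈ 23,298.6

23300 RPM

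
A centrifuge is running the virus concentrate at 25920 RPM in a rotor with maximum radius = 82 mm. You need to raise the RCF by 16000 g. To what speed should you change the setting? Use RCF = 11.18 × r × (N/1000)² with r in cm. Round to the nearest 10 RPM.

29090 RPM

r = 82 mm = 8.2 cm
Current RCF = 11.18 × 8.2 × (25.92)² = 11.18 × 8.2 × 671.8464 ≈ 61,592.2 × g
Target RCF = 61,592.2 + 16,000 = 77,592.2 × g
(N/1000)² = 77,592.2 / 91.676 = 846.3742
N = 1000 × √846.3742 ≈ 29,092.5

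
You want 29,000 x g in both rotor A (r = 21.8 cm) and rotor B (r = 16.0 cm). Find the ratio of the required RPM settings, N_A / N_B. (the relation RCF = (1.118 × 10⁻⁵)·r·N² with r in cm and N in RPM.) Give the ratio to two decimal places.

0.86

At fixed RCF, N ∝ 1/√r, so N_A/N_B = √(r_B/r_A) = √(16.0/21.8) = √0.733945 = 0.8567.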